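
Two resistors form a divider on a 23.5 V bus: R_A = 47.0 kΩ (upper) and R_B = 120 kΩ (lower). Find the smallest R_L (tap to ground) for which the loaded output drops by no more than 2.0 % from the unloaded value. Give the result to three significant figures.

Output resistance R_th = R_A‖R_B = (47.0 × 120)/167.0 = 33.77 kΩ.
The fractional drop is R_th/(R_th + R_L); requiring this ≤ 0.0200 gives R_L ≥ R_th(1/0.0200 − 1) = 33.77 × 49.00 = 1.65 MΩ.

R_L(min) ≈ 1.65 MΩ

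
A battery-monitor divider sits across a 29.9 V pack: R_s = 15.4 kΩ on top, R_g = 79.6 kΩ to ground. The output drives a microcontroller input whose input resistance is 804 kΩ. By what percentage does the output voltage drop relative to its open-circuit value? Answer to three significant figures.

The divider's output (Thévenin) resistance is R_s‖R_g = 12.90 kΩ.
Fractional drop under load = R_th/(R_th + R_L) = 12.90 / (12.90 + 804) = 0.01580.
So the output falls by 1.58 %.

1.58 %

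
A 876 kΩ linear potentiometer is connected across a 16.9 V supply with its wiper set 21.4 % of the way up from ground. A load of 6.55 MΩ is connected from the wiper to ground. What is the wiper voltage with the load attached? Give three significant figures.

The wiper splits the pot into (1−α)R = 688.5 kΩ above and αR = 187.5 kΩ below.
Lower section ‖ load = 182.2 kΩ.
V_wiper = 16.9 × 182.2/(688.5 + 182.2) = 3.54 V.

V ≈ 3.54 V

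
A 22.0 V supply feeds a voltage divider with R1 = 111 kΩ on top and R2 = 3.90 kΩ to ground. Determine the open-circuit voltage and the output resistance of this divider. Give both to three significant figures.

V_th is the open-circuit tap voltage: 22.0 × 3.90/(111 + 3.90) = 0.747 V.
With the supply zeroed, R1 and R2 appear in parallel from the tap: R_th = R1‖R2 = (111 × 3.90)/114.9 = 3.77 kΩ.

V_th = 0.747 V, R_th = 3.77 kΩ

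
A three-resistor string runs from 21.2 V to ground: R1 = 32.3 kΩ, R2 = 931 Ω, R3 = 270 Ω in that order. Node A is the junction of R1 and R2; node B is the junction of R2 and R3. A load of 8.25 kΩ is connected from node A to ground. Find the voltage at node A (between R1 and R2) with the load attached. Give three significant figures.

Below node A the series string R2+R3 = 1201 Ω sits in parallel with the 8250 Ω load: 1048 Ω.
V_A = 21.2 × 1048/(32300 + 1048) = 0.666 V.

V ≈ 0.666 V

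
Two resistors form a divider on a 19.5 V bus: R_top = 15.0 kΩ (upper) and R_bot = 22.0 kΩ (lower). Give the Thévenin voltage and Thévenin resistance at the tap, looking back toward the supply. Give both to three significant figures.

V_th = 11.6 V, R_th = 8.92 kΩ

V_th is the open-circuit tap voltage: 19.5 × 22.0/(15.0 + 22.0) = 11.6 V.
With the supply zeroed, R_top and R_bot appear in parallel from the tap: R_th = R_top‖R_bot = (15.0 × 22.0)/37.00 = 8.92 kΩ.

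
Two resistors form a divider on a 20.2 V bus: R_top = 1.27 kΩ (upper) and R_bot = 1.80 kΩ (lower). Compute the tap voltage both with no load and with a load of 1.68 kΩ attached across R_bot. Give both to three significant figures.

Unloaded: 11.8 V; loaded: 8.21 V

Open-circuit: V = 20.2 × 1.80/(1.27 + 1.80) = 11.8 V.
With the load, R_bot becomes R_bot‖R_L = 0.8690 kΩ, so V = 20.2 × 0.8690/2.139 = 8.21 V.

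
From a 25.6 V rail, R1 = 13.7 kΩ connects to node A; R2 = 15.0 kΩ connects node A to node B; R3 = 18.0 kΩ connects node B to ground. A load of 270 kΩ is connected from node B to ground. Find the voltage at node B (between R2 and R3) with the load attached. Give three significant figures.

V ≈ 9.48 V

At node B, R3 is in parallel with the load: R3‖R_L = 16.88 kΩ.
Below node A the resistance is R2 + (R3‖R_L) = 31.88 kΩ, so V_A = 25.6 × 31.88/45.58 = 17.90 V.
Then V_B = V_A × (R3‖R_L)/(R2 + R3‖R_L) = 17.90 × 16.88/31.88 = 9.48 V.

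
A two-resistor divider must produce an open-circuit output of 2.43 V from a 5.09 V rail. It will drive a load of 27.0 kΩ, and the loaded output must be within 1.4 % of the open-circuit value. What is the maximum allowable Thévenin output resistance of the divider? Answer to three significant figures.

R_th ≤ 383 Ω

Loading drop = R_th/(R_th + R_L) ≤ 0.0140, so R_th ≤ R_L · ε/(1−ε) = 27.0 kΩ × 0.0140/0.9860 = 383 Ω.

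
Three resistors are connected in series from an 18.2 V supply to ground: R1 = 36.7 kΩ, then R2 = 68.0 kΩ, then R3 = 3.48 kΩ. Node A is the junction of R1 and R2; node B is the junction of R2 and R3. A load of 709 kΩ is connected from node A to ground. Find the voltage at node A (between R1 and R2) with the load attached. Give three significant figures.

V ≈ 11.6 V

Below node A the series string R2+R3 = 71.48 kΩ sits in parallel with the 709 kΩ load: 64.93 kΩ.
V_A = 18.2 × 64.93/(36.7 + 64.93) = 11.6 V.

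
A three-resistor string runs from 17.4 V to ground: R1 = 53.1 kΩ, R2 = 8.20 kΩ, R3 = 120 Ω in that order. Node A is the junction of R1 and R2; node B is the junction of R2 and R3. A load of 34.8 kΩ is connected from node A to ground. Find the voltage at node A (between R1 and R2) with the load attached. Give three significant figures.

V ≈ 1.95 V

Below node A the series string R2+R3 = 8320 Ω sits in parallel with the 34800 Ω load: 6715 Ω.
V_A = 17.4 × 6715/(53100 + 6715) = 1.95 V.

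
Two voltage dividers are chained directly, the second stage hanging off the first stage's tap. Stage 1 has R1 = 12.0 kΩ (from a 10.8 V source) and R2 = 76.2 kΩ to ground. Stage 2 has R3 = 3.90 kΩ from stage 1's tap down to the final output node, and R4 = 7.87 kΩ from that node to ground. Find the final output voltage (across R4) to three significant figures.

Stage 2 presents R3+R4 = 11.77 kΩ as a load on stage 1's tap.
Stage 1's lower leg becomes R2‖(R3+R4) = 10.20 kΩ, so V_mid = 10.8 × 10.20/22.20 = 4.961 V.
Stage 2 is itself unloaded: V_out = V_mid × R4/(R3+R4) = 4.961 × 7.87/11.77 = 3.32 V.

V_out ≈ 3.32 V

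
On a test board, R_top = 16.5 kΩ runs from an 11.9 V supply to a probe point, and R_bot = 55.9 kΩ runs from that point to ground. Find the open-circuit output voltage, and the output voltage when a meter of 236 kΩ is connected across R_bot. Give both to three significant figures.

Open-circuit: V = 11.9 × 55.9/(16.5 + 55.9) = 9.19 V.
With the load, R_bot becomes R_bot‖R_L = 45.19 kΩ, so V = 11.9 × 45.19/61.69 = 8.72 V.

Unloaded: 9.19 V; loaded: 8.72 V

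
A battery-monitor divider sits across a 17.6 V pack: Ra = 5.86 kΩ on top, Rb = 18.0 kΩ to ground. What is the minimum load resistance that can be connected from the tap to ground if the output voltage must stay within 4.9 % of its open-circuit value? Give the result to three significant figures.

R_L(min) ≈ 85.8 kΩ

Output resistance R_th = Ra‖Rb = (5.86 × 18.0)/23.86 = 4.421 kΩ.
The fractional drop is R_th/(R_th + R_L); requiring this ≤ 0.0490 gives R_L ≥ R_th(1/0.0490 − 1) = 4.421 × 19.41 = 85.8 kΩ.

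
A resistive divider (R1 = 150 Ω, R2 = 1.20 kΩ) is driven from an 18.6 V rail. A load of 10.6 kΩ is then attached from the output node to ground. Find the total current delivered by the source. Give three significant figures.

R2‖R_L = 1078 Ω, so the source sees R1 + R2‖R_L = 1228 Ω.
I = 18.6 V / 1228 Ω = 15.1 mA.

I ≈ 15.1 mA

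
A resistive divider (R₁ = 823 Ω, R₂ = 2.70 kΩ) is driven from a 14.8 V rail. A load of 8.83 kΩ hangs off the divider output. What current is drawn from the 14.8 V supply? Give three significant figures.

I ≈ 5.12 mA

R₂‖R_L = 2068 Ω, so the source sees R₁ + R₂‖R_L = 2891 Ω.
I = 14.8 V / 2891 Ω = 5.12 mA.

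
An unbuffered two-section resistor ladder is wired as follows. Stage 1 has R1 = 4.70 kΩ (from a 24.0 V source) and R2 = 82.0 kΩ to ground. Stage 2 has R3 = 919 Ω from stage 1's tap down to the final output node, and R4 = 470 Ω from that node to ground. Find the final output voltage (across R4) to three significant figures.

V_out ≈ 1.83 V

Stage 2 presents R3+R4 = 1389 Ω as a load on stage 1's tap.
Stage 1's lower leg becomes R2‖(R3+R4) = 1366 Ω, so V_mid = 24.0 × 1366/6066 = 5.404 V.
Stage 2 is itself unloaded: V_out = V_mid × R4/(R3+R4) = 5.404 × 470/1389 = 1.83 V.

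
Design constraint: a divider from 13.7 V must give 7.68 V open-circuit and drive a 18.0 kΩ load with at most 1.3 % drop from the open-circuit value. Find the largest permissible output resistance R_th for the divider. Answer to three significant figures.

Loading drop = R_th/(R_th + R_L) ≤ 0.0130, so R_th ≤ R_L · ε/(1−ε) = 18.0 kΩ × 0.0130/0.9870 = 237 Ω.

R_th ≤ 237 Ω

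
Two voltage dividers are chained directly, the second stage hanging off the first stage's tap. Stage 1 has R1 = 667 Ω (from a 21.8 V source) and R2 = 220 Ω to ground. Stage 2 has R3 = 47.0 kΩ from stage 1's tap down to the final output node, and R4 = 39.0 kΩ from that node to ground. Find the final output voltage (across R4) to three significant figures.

V_out ≈ 2.45 V

Stage 2 presents R3+R4 = 86000 Ω as a load on stage 1's tap.
Stage 1's lower leg becomes R2‖(R3+R4) = 219.4 Ω, so V_mid = 21.8 × 219.4/886.4 = 5.397 V.
Stage 2 is itself unloaded: V_out = V_mid × R4/(R3+R4) = 5.397 × 39000/86000 = 2.45 V.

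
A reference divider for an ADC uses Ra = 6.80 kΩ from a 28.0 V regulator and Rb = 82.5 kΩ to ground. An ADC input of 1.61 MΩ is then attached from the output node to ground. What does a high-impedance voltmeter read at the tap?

The load sits in parallel with Rb: Rb‖R_L = (82.5 × 1610) / (82.5 + 1610) = 78.48 kΩ.
V_out = 28.0 × 78.48 / (6.80 + 78.48) = 28.0 × 78.48/85.28 = 25.8 V.

V_out ≈ 25.8 V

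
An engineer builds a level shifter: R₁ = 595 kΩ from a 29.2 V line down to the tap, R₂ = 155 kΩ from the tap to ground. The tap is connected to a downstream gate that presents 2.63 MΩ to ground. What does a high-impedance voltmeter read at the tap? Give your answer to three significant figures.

V_out ≈ 5.77 V

The load sits in parallel with R₂: R₂‖R_L = (155 × 2630) / (155 + 2630) = 146.4 kΩ.
V_out = 29.2 × 146.4 / (595 + 146.4) = 29.2 × 146.4/741.4 = 5.77 V.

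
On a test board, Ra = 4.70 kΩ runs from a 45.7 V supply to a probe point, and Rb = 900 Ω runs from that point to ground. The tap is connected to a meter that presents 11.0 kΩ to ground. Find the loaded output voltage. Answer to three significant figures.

The load sits in parallel with Rb: Rb‖R_L = (900 × 11000) / (900 + 11000) = 831.9 Ω.
V_out = 45.7 × 831.9 / (4700 + 831.9) = 45.7 × 831.9/5532 = 6.87 V.

V_out ≈ 6.87 V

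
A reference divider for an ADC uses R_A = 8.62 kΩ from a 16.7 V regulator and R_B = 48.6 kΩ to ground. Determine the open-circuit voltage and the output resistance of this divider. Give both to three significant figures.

V_th is the open-circuit tap voltage: 16.7 × 48.6/(8.62 + 48.6) = 14.2 V.
With the supply zeroed, R_A and R_B appear in parallel from the tap: R_th = R_A‖R_B = (8.62 × 48.6)/57.22 = 7.32 kΩ.

V_th = 14.2 V, R_th = 7.32 kΩ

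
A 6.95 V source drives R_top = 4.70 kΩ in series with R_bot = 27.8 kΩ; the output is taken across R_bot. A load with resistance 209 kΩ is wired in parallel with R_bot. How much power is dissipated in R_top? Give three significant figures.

P ≈ 0.266 mW

Total resistance from the source is R_top + (R_bot‖R_L) = 29.24 kΩ, so I = 6.95/29.24 kΩ = 0.2377 mA.
P = I²·R_top = (0.2377 mA)² × 4.70 kΩ = 0.266 mW.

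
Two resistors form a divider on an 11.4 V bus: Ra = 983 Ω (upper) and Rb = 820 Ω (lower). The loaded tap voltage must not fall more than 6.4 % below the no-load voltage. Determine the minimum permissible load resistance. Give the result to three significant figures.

Output resistance R_th = Ra‖Rb = (983 × 820)/1803 = 447.1 Ω.
The fractional drop is R_th/(R_th + R_L); requiring this ≤ 0.0640 gives R_L ≥ R_th(1/0.0640 − 1) = 447.1 × 14.62 = 6.54 kΩ.

R_L(min) ≈ 6.54 kΩ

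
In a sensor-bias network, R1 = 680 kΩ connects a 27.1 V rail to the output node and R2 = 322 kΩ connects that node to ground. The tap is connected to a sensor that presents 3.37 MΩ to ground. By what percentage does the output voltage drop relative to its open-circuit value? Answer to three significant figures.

The divider's output (Thévenin) resistance is R1‖R2 = 218.5 kΩ.
Fractional drop under load = R_th/(R_th + R_L) = 218.5 / (218.5 + 3370) = 0.06089.
So the output falls by 6.09 %.

6.09 %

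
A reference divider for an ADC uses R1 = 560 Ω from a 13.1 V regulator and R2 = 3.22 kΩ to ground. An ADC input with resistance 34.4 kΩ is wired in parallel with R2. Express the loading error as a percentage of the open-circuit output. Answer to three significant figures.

The divider's output (Thévenin) resistance is R1‖R2 = 477.0 Ω.
Fractional drop under load = R_th/(R_th + R_L) = 477.0 / (477.0 + 34400) = 0.01368.
So the output falls by 1.37 %.

1.37 %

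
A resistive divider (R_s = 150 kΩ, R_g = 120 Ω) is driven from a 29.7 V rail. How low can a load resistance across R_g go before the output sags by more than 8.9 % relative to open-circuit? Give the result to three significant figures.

Output resistance R_th = R_s‖R_g = (150000 × 120)/150100 = 119.9 Ω.
The fractional drop is R_th/(R_th + R_L); requiring this ≤ 0.0890 gives R_L ≥ R_th(1/0.0890 − 1) = 119.9 × 10.24 = 1.23 kΩ.

R_L(min) ≈ 1.23 kΩ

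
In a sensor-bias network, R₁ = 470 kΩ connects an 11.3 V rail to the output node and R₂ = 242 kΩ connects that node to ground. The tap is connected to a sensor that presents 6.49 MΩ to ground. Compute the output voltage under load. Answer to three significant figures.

V_out ≈ 3.75 V

The load sits in parallel with R₂: R₂‖R_L = (242 × 6490) / (242 + 6490) = 233.3 kΩ.
V_out = 11.3 × 233.3 / (470 + 233.3) = 11.3 × 233.3/703.3 = 3.75 V.
(Unloaded it would have been 3.84 V.)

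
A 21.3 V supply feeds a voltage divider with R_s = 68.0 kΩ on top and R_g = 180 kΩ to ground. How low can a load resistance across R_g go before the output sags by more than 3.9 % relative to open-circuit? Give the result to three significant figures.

R_L(min) ≈ 1.22 MΩ

Output resistance R_th = R_s‖R_g = (68.0 × 180)/248.0 = 49.35 kΩ.
The fractional drop is R_th/(R_th + R_L); requiring this ≤ 0.0390 gives R_L ≥ R_th(1/0.0390 − 1) = 49.35 × 24.64 = 1.22 MΩ.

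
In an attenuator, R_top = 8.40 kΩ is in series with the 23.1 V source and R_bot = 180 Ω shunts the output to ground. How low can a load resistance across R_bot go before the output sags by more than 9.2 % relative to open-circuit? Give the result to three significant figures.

R_L(min) ≈ 1.74 kΩ

Output resistance R_th = R_top‖R_bot = (8400 × 180)/8580 = 176.2 Ω.
The fractional drop is R_th/(R_th + R_L); requiring this ≤ 0.0920 gives R_L ≥ R_th(1/0.0920 − 1) = 176.2 × 9.870 = 1.74 kΩ.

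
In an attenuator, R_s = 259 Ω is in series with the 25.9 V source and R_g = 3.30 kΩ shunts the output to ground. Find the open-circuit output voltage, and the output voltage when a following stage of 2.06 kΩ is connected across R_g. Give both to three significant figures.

Unloaded: 24.0 V; loaded: 21.5 V

Open-circuit: V = 25.9 × 3300/(259 + 3300) = 24.0 V.
With the load, R_g becomes R_g‖R_L = 1268 Ω, so V = 25.9 × 1268/1527 = 21.5 V.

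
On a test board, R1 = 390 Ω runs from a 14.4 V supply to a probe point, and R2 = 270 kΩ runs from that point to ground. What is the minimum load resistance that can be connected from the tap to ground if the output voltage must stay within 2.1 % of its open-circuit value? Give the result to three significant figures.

R_L(min) ≈ 18.2 kΩ

Output resistance R_th = R1‖R2 = (390 × 270000)/270400 = 389.4 Ω.
The fractional drop is R_th/(R_th + R_L); requiring this ≤ 0.0210 gives R_L ≥ R_th(1/0.0210 − 1) = 389.4 × 46.62 = 18.2 kΩ.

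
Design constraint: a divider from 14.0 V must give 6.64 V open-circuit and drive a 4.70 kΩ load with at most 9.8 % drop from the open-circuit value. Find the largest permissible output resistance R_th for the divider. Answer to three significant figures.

R_th ≤ 511 Ω

Loading drop = R_th/(R_th + R_L) ≤ 0.0980, so R_th ≤ R_L · ε/(1−ε) = 4.70 kΩ × 0.0980/0.9020 = 511 Ω.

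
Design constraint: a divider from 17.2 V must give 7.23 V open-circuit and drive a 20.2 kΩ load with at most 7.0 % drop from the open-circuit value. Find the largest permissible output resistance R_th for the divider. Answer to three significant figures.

R_th ≤ 1.52 kΩ

Loading drop = R_th/(R_th + R_L) ≤ 0.0700, so R_th ≤ R_L · ε/(1−ε) = 20.2 kΩ × 0.0700/0.9300 = 1.52 kΩ.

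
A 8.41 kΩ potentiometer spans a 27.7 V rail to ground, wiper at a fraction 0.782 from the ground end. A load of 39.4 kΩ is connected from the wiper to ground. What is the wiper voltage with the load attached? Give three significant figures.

The wiper splits the pot into (1−α)R = 1.833 kΩ above and αR = 6.577 kΩ below.
Lower section ‖ load = 5.636 kΩ.
V_wiper = 27.7 × 5.636/(1.833 + 5.636) = 20.9 V.

V ≈ 20.9 V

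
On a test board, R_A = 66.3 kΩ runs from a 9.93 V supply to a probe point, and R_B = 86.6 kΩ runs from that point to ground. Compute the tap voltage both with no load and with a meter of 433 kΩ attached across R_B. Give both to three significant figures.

Unloaded: 5.62 V; loaded: 5.18 V

Open-circuit: V = 9.93 × 86.6/(66.3 + 86.6) = 5.62 V.
With the load, R_B becomes R_B‖R_L = 72.17 kΩ, so V = 9.93 × 72.17/138.5 = 5.18 V.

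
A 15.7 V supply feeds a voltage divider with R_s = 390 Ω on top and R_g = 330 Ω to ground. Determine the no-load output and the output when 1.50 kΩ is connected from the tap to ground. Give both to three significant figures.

Open-circuit: V = 15.7 × 330/(390 + 330) = 7.20 V.
With the load, R_g becomes R_g‖R_L = 270.5 Ω, so V = 15.7 × 270.5/660.5 = 6.43 V.

Unloaded: 7.20 V; loaded: 6.43 V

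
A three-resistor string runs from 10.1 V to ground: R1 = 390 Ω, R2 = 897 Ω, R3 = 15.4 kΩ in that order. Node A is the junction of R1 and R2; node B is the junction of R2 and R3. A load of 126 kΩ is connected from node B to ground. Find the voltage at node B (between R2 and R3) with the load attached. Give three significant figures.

At node B, R3 is in parallel with the load: R3‖R_L = 13720 Ω.
Below node A the resistance is R2 + (R3‖R_L) = 14620 Ω, so V_A = 10.1 × 14620/15010 = 9.838 V.
Then V_B = V_A × (R3‖R_L)/(R2 + R3‖R_L) = 9.838 × 13720/14620 = 9.23 V.

V ≈ 9.23 V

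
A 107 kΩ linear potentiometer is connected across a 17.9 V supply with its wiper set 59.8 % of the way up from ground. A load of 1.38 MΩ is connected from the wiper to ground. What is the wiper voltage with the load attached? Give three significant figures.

V ≈ 10.5 V

The wiper splits the pot into (1−α)R = 43.01 kΩ above and αR = 63.99 kΩ below.
Lower section ‖ load = 61.15 kΩ.
V_wiper = 17.9 × 61.15/(43.01 + 61.15) = 10.5 V.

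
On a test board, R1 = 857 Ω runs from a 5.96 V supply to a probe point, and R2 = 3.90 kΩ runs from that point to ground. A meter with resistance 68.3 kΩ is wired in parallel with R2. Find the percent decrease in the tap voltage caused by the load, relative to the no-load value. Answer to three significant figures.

The divider's output (Thévenin) resistance is R1‖R2 = 702.6 Ω.
Fractional drop under load = R_th/(R_th + R_L) = 702.6 / (702.6 + 68300) = 0.01018.
So the output falls by 1.02 %.

1.02 %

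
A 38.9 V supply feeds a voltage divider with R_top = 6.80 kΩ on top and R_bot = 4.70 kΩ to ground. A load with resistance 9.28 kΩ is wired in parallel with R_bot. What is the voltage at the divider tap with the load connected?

V_out ≈ 12.2 V

The load sits in parallel with R_bot: R_bot‖R_L = (4.70 × 9.28) / (4.70 + 9.28) = 3.120 kΩ.
V_out = 38.9 × 3.120 / (6.80 + 3.120) = 38.9 × 3.120/9.920 = 12.2 V.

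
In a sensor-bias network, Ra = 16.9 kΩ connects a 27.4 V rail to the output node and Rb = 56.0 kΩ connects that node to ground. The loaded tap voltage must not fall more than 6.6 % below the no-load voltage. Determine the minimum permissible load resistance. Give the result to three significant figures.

R_L(min) ≈ 184 kΩ

Output resistance R_th = Ra‖Rb = (16.9 × 56.0)/72.90 = 12.98 kΩ.
The fractional drop is R_th/(R_th + R_L); requiring this ≤ 0.0660 gives R_L ≥ R_th(1/0.0660 − 1) = 12.98 × 14.15 = 184 kΩ.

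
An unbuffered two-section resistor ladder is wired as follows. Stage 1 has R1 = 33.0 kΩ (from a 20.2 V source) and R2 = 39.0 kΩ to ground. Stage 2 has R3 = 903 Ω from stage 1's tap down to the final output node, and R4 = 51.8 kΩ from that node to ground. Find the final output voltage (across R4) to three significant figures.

V_out ≈ 8.03 V

Stage 2 presents R3+R4 = 52700 Ω as a load on stage 1's tap.
Stage 1's lower leg becomes R2‖(R3+R4) = 22410 Ω, so V_mid = 20.2 × 22410/55410 = 8.171 V.
Stage 2 is itself unloaded: V_out = V_mid × R4/(R3+R4) = 8.171 × 51800/52700 = 8.03 V.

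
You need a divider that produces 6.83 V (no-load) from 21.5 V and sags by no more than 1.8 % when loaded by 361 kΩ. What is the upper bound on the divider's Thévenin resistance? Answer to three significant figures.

R_th ≤ 6.62 kΩ

Loading drop = R_th/(R_th + R_L) ≤ 0.0180, so R_th ≤ R_L · ε/(1−ε) = 361 kΩ × 0.0180/0.9820 = 6.62 kΩ.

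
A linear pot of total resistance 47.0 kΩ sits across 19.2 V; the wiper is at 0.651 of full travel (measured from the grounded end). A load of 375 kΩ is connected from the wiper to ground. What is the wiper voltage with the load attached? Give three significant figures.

V ≈ 12.2 V

The wiper splits the pot into (1−α)R = 16.40 kΩ above and αR = 30.60 kΩ below.
Lower section ‖ load = 28.29 kΩ.
V_wiper = 19.2 × 28.29/(16.40 + 28.29) = 12.2 V.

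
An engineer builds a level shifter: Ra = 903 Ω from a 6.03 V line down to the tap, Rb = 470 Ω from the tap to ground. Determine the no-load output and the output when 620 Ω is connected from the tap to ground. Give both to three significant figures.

Open-circuit: V = 6.03 × 470/(903 + 470) = 2.06 V.
With the load, Rb becomes Rb‖R_L = 267.3 Ω, so V = 6.03 × 267.3/1170 = 1.38 V.

Unloaded: 2.06 V; loaded: 1.38 V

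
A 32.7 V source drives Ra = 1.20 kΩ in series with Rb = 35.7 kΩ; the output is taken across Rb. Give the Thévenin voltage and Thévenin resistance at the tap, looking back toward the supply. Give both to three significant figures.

V_th is the open-circuit tap voltage: 32.7 × 35.7/(1.20 + 35.7) = 31.6 V.
With the supply zeroed, Ra and Rb appear in parallel from the tap: R_th = Ra‖Rb = (1.20 × 35.7)/36.90 = 1.16 kΩ.

V_th = 31.6 V, R_th = 1.16 kΩ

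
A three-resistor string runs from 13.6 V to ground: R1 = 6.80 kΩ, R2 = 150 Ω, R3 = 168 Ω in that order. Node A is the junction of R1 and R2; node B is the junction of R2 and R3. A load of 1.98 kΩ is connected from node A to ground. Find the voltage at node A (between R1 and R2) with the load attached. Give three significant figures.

Below node A the series string R2+R3 = 318.0 Ω sits in parallel with the 1980 Ω load: 274.0 Ω.
V_A = 13.6 × 274.0/(6800 + 274.0) = 0.527 V.

V ≈ 0.527 V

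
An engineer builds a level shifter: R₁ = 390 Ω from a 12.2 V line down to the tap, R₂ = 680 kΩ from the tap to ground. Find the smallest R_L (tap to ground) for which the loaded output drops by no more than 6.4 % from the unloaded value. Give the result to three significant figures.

Output resistance R_th = R₁‖R₂ = (390 × 680000)/680400 = 389.8 Ω.
The fractional drop is R_th/(R_th + R_L); requiring this ≤ 0.0640 gives R_L ≥ R_th(1/0.0640 − 1) = 389.8 × 14.62 = 5.70 kΩ.

R_L(min) ≈ 5.70 kΩ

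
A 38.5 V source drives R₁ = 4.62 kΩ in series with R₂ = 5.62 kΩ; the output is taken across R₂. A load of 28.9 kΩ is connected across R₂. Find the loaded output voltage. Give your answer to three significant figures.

V_out ≈ 19.4 V

The load sits in parallel with R₂: R₂‖R_L = (5.62 × 28.9) / (5.62 + 28.9) = 4.705 kΩ.
V_out = 38.5 × 4.705 / (4.62 + 4.705) = 38.5 × 4.705/9.325 = 19.4 V.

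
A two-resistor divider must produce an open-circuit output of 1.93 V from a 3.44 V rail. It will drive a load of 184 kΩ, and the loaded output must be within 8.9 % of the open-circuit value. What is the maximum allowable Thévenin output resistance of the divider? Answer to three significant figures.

Loading drop = R_th/(R_th + R_L) ≤ 0.0890, so R_th ≤ R_L · ε/(1−ε) = 184 kΩ × 0.0890/0.9110 = 18.0 kΩ.

R_th ≤ 18.0 kΩ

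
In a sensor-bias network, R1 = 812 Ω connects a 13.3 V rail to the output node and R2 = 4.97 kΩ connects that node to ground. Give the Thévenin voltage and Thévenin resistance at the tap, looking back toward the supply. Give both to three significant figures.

V_th is the open-circuit tap voltage: 13.3 × 4970/(812 + 4970) = 11.4 V.
With the supply zeroed, R1 and R2 appear in parallel from the tap: R_th = R1‖R2 = (812 × 4970)/5782 = 698 Ω.

V_th = 11.4 V, R_th = 698 Ω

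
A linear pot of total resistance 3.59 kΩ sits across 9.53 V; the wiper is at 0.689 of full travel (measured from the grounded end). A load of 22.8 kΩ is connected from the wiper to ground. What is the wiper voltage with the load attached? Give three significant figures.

The wiper splits the pot into (1−α)R = 1.116 kΩ above and αR = 2.474 kΩ below.
Lower section ‖ load = 2.231 kΩ.
V_wiper = 9.53 × 2.231/(1.116 + 2.231) = 6.35 V.

V ≈ 6.35 V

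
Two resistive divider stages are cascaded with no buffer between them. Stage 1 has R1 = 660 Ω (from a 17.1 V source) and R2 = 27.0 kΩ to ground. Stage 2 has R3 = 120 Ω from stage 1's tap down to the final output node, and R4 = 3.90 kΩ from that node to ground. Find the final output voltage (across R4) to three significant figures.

Stage 2 presents R3+R4 = 4020 Ω as a load on stage 1's tap.
Stage 1's lower leg becomes R2‖(R3+R4) = 3499 Ω, so V_mid = 17.1 × 3499/4159 = 14.39 V.
Stage 2 is itself unloaded: V_out = V_mid × R4/(R3+R4) = 14.39 × 3900/4020 = 14.0 V.

V_out ≈ 14.0 V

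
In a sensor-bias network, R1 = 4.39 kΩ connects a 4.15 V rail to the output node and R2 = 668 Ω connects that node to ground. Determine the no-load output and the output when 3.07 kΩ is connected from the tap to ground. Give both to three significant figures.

Unloaded: 0.548 V; loaded: 0.461 V

Open-circuit: V = 4.15 × 668/(4390 + 668) = 0.548 V.
With the load, R2 becomes R2‖R_L = 548.6 Ω, so V = 4.15 × 548.6/4939 = 0.461 V.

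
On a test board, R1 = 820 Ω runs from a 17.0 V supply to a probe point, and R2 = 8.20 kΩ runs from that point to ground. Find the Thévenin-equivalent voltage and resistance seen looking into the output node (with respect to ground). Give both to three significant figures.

V_th is the open-circuit tap voltage: 17.0 × 8200/(820 + 8200) = 15.5 V.
With the supply zeroed, R1 and R2 appear in parallel from the tap: R_th = R1‖R2 = (820 × 8200)/9020 = 745 Ω.

V_th = 15.5 V, R_th = 745 Ω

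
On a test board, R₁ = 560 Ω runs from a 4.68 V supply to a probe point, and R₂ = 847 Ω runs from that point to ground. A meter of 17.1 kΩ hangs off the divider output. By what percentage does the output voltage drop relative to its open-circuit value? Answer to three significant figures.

The divider's output (Thévenin) resistance is R₁‖R₂ = 337.1 Ω.
Fractional drop under load = R_th/(R_th + R_L) = 337.1 / (337.1 + 17100) = 0.01933.
So the output falls by 1.93 %.

1.93 %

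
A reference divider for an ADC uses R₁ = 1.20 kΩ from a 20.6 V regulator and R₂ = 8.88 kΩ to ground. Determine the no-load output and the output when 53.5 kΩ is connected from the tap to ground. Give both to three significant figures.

Unloaded: 18.1 V; loaded: 17.8 V

Open-circuit: V = 20.6 × 8.88/(1.20 + 8.88) = 18.1 V.
With the load, R₂ becomes R₂‖R_L = 7.616 kΩ, so V = 20.6 × 7.616/8.816 = 17.8 V.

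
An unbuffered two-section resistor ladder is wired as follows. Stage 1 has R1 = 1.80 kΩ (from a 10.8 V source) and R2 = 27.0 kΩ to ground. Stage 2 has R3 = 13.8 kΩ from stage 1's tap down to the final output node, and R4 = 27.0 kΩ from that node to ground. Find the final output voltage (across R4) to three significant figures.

V_out ≈ 6.43 V

Stage 2 presents R3+R4 = 40.80 kΩ as a load on stage 1's tap.
Stage 1's lower leg becomes R2‖(R3+R4) = 16.25 kΩ, so V_mid = 10.8 × 16.25/18.05 = 9.723 V.
Stage 2 is itself unloaded: V_out = V_mid × R4/(R3+R4) = 9.723 × 27.0/40.80 = 6.43 V.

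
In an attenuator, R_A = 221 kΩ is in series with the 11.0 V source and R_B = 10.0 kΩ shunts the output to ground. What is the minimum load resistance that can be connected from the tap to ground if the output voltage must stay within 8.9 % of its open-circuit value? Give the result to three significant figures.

R_L(min) ≈ 97.9 kΩ

Output resistance R_th = R_A‖R_B = (221 × 10.0)/231.0 = 9.567 kΩ.
The fractional drop is R_th/(R_th + R_L); requiring this ≤ 0.0890 gives R_L ≥ R_th(1/0.0890 − 1) = 9.567 × 10.24 = 97.9 kΩ.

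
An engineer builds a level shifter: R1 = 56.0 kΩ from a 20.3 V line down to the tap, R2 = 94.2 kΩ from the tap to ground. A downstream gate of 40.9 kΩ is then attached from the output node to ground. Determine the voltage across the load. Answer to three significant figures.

V_out ≈ 6.85 V

The load sits in parallel with R2: R2‖R_L = (94.2 × 40.9) / (94.2 + 40.9) = 28.52 kΩ.
V_out = 20.3 × 28.52 / (56.0 + 28.52) = 20.3 × 28.52/84.52 = 6.85 V.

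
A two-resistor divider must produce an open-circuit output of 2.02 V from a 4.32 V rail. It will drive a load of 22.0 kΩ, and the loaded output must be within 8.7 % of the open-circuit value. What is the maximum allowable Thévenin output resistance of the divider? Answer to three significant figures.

Loading drop = R_th/(R_th + R_L) ≤ 0.0870, so R_th ≤ R_L · ε/(1−ε) = 22.0 kΩ × 0.0870/0.9130 = 2.10 kΩ.
(Any R1, R2 with R2/(R1+R2) = 0.468 and R1‖R2 ≤ 2.10 kΩ will meet the spec.)

R_th ≤ 2.10 kΩ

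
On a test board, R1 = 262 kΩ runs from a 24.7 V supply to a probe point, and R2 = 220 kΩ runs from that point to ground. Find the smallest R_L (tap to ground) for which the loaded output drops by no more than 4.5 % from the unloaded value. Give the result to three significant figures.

Output resistance R_th = R1‖R2 = (262 × 220)/482.0 = 119.6 kΩ.
The fractional drop is R_th/(R_th + R_L); requiring this ≤ 0.0450 gives R_L ≥ R_th(1/0.0450 − 1) = 119.6 × 21.22 = 2.54 MΩ.

R_L(min) ≈ 2.54 MΩ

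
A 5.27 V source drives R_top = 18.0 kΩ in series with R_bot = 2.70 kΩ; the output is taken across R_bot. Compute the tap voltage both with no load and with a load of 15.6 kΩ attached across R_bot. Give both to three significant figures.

Open-circuit: V = 5.27 × 2.70/(18.0 + 2.70) = 0.687 V.
With the load, R_bot becomes R_bot‖R_L = 2.302 kΩ, so V = 5.27 × 2.302/20.30 = 0.597 V.

Unloaded: 0.687 V; loaded: 0.597 V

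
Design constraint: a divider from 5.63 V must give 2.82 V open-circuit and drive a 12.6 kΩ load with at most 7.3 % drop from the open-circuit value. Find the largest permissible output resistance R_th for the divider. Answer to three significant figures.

R_th ≤ 992 Ω

Loading drop = R_th/(R_th + R_L) ≤ 0.0730, so R_th ≤ R_L · ε/(1−ε) = 12.6 kΩ × 0.0730/0.9270 = 992 Ω.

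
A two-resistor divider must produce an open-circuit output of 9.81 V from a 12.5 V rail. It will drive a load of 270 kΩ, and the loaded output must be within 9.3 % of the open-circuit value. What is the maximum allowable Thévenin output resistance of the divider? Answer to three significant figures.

Loading drop = R_th/(R_th + R_L) ≤ 0.0930, so R_th ≤ R_L · ε/(1−ε) = 270 kΩ × 0.0930/0.9070 = 27.7 kΩ.

R_th ≤ 27.7 kΩ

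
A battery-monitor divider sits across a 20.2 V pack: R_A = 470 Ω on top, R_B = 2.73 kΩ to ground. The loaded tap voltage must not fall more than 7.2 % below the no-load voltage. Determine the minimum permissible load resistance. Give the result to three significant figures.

Output resistance R_th = R_A‖R_B = (470 × 2730)/3200 = 401.0 Ω.
The fractional drop is R_th/(R_th + R_L); requiring this ≤ 0.0720 gives R_L ≥ R_th(1/0.0720 − 1) = 401.0 × 12.89 = 5.17 kΩ.

R_L(min) ≈ 5.17 kΩ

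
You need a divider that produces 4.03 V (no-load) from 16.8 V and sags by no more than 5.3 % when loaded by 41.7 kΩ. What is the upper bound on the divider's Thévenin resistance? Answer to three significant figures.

R_th ≤ 2.33 kΩ

Loading drop = R_th/(R_th + R_L) ≤ 0.0530, so R_th ≤ R_L · ε/(1−ε) = 41.7 kΩ × 0.0530/0.9470 = 2.33 kΩ.
(Any R1, R2 with R2/(R1+R2) = 0.240 and R1‖R2 ≤ 2.33 kΩ will meet the spec.)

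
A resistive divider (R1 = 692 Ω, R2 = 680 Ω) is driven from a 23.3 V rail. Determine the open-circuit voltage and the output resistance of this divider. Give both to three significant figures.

V_th = 11.5 V, R_th = 343 Ω

V_th is the open-circuit tap voltage: 23.3 × 680/(692 + 680) = 11.5 V.
With the supply zeroed, R1 and R2 appear in parallel from the tap: R_th = R1‖R2 = (692 × 680)/1372 = 343 Ω.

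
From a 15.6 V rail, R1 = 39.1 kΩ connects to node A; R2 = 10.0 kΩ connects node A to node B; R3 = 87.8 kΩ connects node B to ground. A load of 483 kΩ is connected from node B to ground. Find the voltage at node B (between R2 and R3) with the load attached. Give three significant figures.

V ≈ 9.39 V

At node B, R3 is in parallel with the load: R3‖R_L = 74.29 kΩ.
Below node A the resistance is R2 + (R3‖R_L) = 84.29 kΩ, so V_A = 15.6 × 84.29/123.4 = 10.66 V.
Then V_B = V_A × (R3‖R_L)/(R2 + R3‖R_L) = 10.66 × 74.29/84.29 = 9.39 V.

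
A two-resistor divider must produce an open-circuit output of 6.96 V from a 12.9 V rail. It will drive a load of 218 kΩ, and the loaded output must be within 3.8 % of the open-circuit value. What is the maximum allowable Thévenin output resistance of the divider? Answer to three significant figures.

Loading drop = R_th/(R_th + R_L) ≤ 0.0380, so R_th ≤ R_L · ε/(1−ε) = 218 kΩ × 0.0380/0.9620 = 8.61 kΩ.
(Any R1, R2 with R2/(R1+R2) = 0.540 and R1‖R2 ≤ 8.61 kΩ will meet the spec.)

R_th ≤ 8.61 kΩ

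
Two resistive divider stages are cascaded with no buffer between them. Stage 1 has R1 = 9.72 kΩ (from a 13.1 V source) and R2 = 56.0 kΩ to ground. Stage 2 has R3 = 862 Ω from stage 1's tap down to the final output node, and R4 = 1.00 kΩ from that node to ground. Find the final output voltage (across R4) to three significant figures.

Stage 2 presents R3+R4 = 1862 Ω as a load on stage 1's tap.
Stage 1's lower leg becomes R2‖(R3+R4) = 1802 Ω, so V_mid = 13.1 × 1802/11520 = 2.049 V.
Stage 2 is itself unloaded: V_out = V_mid × R4/(R3+R4) = 2.049 × 1000/1862 = 1.10 V.

V_out ≈ 1.10 V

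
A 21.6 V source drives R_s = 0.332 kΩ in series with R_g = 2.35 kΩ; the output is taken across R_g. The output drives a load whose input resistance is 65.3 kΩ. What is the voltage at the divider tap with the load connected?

V_out ≈ 18.8 V

The load sits in parallel with R_g: R_g‖R_L = (2350 × 65300) / (2350 + 65300) = 2268 Ω.
V_out = 21.6 × 2268 / (332 + 2268) = 21.6 × 2268/2600 = 18.8 V.
(Unloaded it would have been 18.9 V.)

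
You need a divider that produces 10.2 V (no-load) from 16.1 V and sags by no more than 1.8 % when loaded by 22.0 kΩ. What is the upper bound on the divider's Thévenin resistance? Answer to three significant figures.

R_th ≤ 403 Ω

Loading drop = R_th/(R_th + R_L) ≤ 0.0180, so R_th ≤ R_L · ε/(1−ε) = 22.0 kΩ × 0.0180/0.9820 = 403 Ω.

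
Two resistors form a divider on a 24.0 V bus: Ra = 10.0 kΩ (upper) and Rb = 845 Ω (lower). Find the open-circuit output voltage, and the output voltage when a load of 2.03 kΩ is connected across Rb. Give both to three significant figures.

Open-circuit: V = 24.0 × 845/(10000 + 845) = 1.87 V.
With the load, Rb becomes Rb‖R_L = 596.6 Ω, so V = 24.0 × 596.6/10600 = 1.35 V.

Unloaded: 1.87 V; loaded: 1.35 V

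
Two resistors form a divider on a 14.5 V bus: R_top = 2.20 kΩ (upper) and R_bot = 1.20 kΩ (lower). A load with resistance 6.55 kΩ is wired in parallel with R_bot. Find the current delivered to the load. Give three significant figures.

R_bot‖R_L = 1.014 kΩ; V_out = 14.5 × 1.014/3.214 = 4.575 V.
I_L = V_out / R_L = 4.575 / 6.55 kΩ = 0.699 mA.

I_L ≈ 0.699 mA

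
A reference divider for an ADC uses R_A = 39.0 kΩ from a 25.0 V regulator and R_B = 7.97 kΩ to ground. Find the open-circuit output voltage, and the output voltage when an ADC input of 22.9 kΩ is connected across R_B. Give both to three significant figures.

Open-circuit: V = 25.0 × 7.97/(39.0 + 7.97) = 4.24 V.
With the load, R_B becomes R_B‖R_L = 5.912 kΩ, so V = 25.0 × 5.912/44.91 = 3.29 V.

Unloaded: 4.24 V; loaded: 3.29 V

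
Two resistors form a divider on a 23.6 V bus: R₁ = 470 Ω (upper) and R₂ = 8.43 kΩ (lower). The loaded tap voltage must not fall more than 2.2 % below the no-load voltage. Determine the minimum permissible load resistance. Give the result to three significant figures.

R_L(min) ≈ 19.8 kΩ

Output resistance R_th = R₁‖R₂ = (470 × 8430)/8900 = 445.2 Ω.
The fractional drop is R_th/(R_th + R_L); requiring this ≤ 0.0220 gives R_L ≥ R_th(1/0.0220 − 1) = 445.2 × 44.45 = 19.8 kΩ.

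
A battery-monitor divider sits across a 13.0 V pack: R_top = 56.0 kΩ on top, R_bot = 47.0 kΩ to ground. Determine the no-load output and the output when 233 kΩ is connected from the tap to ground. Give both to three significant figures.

Unloaded: 5.93 V; loaded: 5.35 V

Open-circuit: V = 13.0 × 47.0/(56.0 + 47.0) = 5.93 V.
With the load, R_bot becomes R_bot‖R_L = 39.11 kΩ, so V = 13.0 × 39.11/95.11 = 5.35 V.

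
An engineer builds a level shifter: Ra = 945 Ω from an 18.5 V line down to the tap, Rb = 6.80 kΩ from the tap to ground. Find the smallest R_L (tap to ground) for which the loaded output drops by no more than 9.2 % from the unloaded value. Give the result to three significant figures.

R_L(min) ≈ 8.19 kΩ

Output resistance R_th = Ra‖Rb = (945 × 6800)/7745 = 829.7 Ω.
The fractional drop is R_th/(R_th + R_L); requiring this ≤ 0.0920 gives R_L ≥ R_th(1/0.0920 − 1) = 829.7 × 9.870 = 8.19 kΩ.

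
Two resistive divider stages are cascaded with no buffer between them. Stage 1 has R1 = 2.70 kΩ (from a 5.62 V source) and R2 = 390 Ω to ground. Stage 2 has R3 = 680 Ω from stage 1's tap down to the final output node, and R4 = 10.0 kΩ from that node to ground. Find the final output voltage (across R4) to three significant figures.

Stage 2 presents R3+R4 = 10680 Ω as a load on stage 1's tap.
Stage 1's lower leg becomes R2‖(R3+R4) = 376.3 Ω, so V_mid = 5.62 × 376.3/3076 = 0.6874 V.
Stage 2 is itself unloaded: V_out = V_mid × R4/(R3+R4) = 0.6874 × 10000/10680 = 0.644 V.

V_out ≈ 0.644 V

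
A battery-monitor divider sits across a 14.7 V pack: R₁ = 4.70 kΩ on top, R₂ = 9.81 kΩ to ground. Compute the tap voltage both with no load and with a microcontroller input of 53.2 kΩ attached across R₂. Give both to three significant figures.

Open-circuit: V = 14.7 × 9.81/(4.70 + 9.81) = 9.94 V.
With the load, R₂ becomes R₂‖R_L = 8.283 kΩ, so V = 14.7 × 8.283/12.98 = 9.38 V.

Unloaded: 9.94 V; loaded: 9.38 V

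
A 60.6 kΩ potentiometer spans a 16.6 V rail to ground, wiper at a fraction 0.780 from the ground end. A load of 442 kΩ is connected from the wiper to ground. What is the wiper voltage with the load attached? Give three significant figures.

V ≈ 12.7 V

The wiper splits the pot into (1−α)R = 13.33 kΩ above and αR = 47.27 kΩ below.
Lower section ‖ load = 42.70 kΩ.
V_wiper = 16.6 × 42.70/(13.33 + 42.70) = 12.7 V.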